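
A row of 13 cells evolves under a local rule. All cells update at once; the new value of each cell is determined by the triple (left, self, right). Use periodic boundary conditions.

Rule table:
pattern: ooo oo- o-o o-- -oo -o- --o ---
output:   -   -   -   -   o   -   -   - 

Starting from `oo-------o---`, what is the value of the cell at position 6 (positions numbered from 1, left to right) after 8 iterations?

o------------
-------------
-------------  (fixed point — unchanged through iteration 8)
position 6 holds -

-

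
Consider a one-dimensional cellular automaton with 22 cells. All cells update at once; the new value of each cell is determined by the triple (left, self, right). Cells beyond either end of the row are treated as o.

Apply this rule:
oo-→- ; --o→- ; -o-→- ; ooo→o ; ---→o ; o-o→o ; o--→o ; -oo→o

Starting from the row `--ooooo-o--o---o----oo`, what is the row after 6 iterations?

o-oooo-o-o--oo--ooo-oo
-oooo-o-o-o-o-o-oo-ooo
oooo-o-o-o-o-o-oo-oooo
ooo-o-o-o-o-o-oo-ooooo
oo-o-o-o-o-o-oo-oooooo
o-o-o-o-o-o-oo-ooooooo

o-o-o-o-o-o-oo-ooooooo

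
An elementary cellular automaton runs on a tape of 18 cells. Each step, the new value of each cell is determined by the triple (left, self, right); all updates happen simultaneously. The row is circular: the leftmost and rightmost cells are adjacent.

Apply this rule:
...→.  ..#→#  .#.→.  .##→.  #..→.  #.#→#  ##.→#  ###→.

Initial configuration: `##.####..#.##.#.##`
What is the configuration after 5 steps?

.##...#.#.#.##.#..
#.#..#.#.#.#.##...
.#..#.#.#.#.#.#..#
#..#.#.#.#.#.#..#.
..#.#.#.#.#.#..#.#

..#.#.#.#.#.#..#.#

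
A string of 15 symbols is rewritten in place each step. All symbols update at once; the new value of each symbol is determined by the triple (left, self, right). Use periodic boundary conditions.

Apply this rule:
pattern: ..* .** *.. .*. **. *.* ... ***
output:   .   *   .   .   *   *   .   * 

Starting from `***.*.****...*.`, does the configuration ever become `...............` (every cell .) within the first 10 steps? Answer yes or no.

****.*****....*
**********....*
**********....*  (fixed point — unchanged through step 10)
step 10 is **********....*, still not uniform .

no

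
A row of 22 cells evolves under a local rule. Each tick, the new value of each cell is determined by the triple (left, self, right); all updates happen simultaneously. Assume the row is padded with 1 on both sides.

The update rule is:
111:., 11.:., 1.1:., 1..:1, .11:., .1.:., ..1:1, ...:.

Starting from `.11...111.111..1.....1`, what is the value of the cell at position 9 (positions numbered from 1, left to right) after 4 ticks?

1

...1.1.......11.1...1.
1.1...1.....1....1.1..
...1.1.1...1.1..1...11
1.1.....1.1...11.1.1..
position 9 holds 1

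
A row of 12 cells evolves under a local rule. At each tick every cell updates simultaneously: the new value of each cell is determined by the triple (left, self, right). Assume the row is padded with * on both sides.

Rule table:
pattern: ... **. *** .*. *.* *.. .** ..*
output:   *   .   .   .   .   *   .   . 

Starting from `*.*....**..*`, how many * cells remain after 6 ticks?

...***...*..
**....**..*.
..***...*...
*....**..**.
.***...*....
....**..***.
count of *: 5

5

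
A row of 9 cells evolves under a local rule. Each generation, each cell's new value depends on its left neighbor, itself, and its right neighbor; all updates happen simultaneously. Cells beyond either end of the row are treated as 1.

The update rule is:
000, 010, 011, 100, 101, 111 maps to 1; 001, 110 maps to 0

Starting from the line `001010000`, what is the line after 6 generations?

111011111

101111110
011111101
111111011
111110111
111101111
111011111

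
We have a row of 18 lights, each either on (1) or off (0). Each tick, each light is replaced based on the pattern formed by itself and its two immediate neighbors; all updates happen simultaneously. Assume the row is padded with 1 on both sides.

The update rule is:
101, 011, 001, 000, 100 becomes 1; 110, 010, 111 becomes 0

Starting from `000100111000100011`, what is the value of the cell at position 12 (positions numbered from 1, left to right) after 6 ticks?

111011100111011110
000110011100110001
111101110011101111
000011001110011000
111110111001110111
000001100111001100
position 12 holds 1

1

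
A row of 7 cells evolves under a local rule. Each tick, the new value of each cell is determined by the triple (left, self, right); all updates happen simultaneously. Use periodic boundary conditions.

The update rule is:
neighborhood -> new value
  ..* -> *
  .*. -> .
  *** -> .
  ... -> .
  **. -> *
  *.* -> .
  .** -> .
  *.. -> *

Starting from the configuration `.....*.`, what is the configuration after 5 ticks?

....*.*
*..*...
.**.*.*
..*....
.*.*...

.*.*...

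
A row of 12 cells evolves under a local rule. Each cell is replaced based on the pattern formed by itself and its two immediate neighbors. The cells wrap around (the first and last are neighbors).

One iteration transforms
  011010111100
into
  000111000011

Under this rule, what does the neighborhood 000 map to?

1

At position 11 the neighborhood is 000; the next row has 1 there.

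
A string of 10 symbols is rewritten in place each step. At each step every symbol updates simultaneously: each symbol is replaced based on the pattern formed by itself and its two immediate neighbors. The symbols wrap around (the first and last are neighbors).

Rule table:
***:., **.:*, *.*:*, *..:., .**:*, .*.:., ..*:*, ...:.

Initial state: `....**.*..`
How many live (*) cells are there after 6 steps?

...****...
..**..*...
.***.*....
**.**.....
*****....*
....*...**
count of *: 3

3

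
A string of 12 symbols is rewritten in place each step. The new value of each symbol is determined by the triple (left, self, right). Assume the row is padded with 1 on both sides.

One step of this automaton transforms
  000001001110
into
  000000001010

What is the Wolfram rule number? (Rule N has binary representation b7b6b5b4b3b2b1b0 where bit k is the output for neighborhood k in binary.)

position 9: 111 → 0  (bit 7 = 0)
position 10: 110 → 1  (bit 6 = 1)
position 11: 101 → 0  (bit 5 = 0)
position 0: 100 → 0  (bit 4 = 0)
position 8: 011 → 1  (bit 3 = 1)
position 5: 010 → 0  (bit 2 = 0)
position 4: 001 → 0  (bit 1 = 0)
position 1: 000 → 0  (bit 0 = 0)
bits b7..b0 = 01001000 = 72

72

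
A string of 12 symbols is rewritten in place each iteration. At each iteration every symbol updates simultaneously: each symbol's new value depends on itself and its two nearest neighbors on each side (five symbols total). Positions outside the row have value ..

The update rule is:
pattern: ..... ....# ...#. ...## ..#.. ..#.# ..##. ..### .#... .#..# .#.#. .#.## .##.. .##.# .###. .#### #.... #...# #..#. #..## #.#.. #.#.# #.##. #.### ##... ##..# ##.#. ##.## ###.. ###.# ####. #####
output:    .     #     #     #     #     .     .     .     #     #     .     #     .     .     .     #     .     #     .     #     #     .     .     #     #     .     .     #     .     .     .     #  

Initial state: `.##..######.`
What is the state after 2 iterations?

####.##....#

#...#.###..#
####.##....#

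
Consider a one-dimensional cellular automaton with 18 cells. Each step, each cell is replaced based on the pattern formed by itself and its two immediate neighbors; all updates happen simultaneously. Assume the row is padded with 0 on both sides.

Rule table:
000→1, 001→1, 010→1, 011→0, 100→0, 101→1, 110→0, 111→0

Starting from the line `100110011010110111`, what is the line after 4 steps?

111101100100001101

101000100111001000
111011101000011011
000100011011100100
111101100100001101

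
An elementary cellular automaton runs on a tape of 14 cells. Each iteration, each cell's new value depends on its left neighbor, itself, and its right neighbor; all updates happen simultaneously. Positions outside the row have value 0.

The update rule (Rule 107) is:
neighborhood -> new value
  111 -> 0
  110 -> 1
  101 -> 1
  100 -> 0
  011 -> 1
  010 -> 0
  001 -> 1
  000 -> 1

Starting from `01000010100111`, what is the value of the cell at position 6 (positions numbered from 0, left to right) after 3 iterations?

10011101001101
00110110011110
11111110110010
position 6 holds 1

1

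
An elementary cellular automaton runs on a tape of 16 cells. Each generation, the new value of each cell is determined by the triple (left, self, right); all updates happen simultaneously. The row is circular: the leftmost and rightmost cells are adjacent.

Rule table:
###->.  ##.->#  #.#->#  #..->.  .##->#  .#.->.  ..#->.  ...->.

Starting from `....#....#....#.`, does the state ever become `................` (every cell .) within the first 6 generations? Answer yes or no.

................
all cells are . at generation 1

yes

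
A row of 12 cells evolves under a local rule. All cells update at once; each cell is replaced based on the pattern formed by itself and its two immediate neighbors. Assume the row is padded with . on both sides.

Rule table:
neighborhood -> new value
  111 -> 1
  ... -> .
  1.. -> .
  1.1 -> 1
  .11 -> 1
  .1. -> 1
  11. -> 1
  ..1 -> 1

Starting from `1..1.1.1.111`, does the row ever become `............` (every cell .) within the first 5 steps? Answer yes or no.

1.1111111111
111111111111
111111111111  (fixed point — unchanged through step 5)
step 5 is 111111111111, still not uniform .

no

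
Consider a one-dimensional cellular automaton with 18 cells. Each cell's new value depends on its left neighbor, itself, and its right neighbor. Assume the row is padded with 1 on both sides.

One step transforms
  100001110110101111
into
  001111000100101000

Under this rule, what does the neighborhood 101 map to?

0

At position 8 the neighborhood is 101; the next row has 0 there.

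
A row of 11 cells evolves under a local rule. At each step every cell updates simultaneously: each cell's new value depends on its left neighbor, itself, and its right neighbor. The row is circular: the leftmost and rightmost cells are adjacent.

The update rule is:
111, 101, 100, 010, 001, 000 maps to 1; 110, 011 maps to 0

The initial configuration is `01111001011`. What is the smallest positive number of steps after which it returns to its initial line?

11

10110111100
11001011011
10111100101
01011011110
11100101101
11011110010
00101101111
11110010110
01101111001
10010110111
01111001011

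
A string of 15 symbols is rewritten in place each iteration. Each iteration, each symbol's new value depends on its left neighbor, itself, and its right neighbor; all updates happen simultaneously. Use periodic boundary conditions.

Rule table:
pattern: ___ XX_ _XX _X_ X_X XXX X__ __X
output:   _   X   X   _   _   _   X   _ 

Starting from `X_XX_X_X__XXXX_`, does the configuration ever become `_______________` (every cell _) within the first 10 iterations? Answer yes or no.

__XX____X_X__X_
__XXX______X__X
X_X_XX______X__
____XXX______X_
____X_XX______X
X_____XXX______
_X____X_XX_____
__X_____XXX____
___X____X_XX___
____X_____XXX__
iteration 10 is ____X_____XXX__, still not uniform _

no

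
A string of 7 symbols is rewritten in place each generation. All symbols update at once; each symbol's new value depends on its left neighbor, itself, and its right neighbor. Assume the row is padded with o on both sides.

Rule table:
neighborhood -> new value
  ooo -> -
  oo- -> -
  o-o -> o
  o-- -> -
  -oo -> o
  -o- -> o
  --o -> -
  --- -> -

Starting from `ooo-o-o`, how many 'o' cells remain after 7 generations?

1

---oooo
---o---
---o---  (fixed point — unchanged through generation 7)
count of o: 1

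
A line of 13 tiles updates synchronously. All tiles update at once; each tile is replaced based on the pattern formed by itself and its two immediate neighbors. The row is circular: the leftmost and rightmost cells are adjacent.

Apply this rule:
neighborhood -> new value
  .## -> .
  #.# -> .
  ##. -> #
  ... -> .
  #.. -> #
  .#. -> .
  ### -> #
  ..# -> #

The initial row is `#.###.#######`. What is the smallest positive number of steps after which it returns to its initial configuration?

#..##..######
###.###.#####
###..##..####
#####.###.###
#####..##..##
#######.###.#
#######..##..
.########.###
..#######..##
##.########.#
##..#######..
.###.########
..##..#######
##.###.######
##..##..#####
####.###.####
####..##..###
######.###.##
######..##..#
########.###.
.#######..##.
#.########.##
#..#######..#
###.########.
.##..#######.
#.###.#######

26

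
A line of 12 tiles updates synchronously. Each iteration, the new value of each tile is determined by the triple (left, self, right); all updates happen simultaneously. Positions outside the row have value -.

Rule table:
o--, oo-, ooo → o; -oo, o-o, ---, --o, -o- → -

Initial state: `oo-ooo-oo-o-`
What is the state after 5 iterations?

iteration 1: -o--oo--o--o
iteration 2: --o--oo--o--
iteration 3: ---o--oo--o-
iteration 4: ----o--oo--o
iteration 5: -----o--oo--

-----o--oo--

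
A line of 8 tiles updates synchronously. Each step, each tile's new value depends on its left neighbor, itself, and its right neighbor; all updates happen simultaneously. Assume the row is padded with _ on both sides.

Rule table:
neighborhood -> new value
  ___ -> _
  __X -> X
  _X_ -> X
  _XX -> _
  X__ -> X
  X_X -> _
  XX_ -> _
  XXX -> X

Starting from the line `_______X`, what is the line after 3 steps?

____XXX_

______XX
_____X__
____XXX_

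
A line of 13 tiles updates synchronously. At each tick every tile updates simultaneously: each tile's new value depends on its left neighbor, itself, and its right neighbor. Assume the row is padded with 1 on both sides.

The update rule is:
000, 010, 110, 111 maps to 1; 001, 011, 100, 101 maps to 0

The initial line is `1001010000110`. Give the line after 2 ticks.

1001010010010

1001010110010
1001010010010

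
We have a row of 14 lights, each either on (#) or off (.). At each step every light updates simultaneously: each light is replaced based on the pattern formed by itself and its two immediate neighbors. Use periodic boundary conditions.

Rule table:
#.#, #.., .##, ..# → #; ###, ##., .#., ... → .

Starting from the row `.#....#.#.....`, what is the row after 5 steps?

step 1: #.#..#.#.#....
step 2: .#.##.#.#.#..#
step 3: #.##.#.#.#.##.
step 4: .##.#.#.#.##.#
step 5: ##.#.#.#.##.#.

##.#.#.#.##.#.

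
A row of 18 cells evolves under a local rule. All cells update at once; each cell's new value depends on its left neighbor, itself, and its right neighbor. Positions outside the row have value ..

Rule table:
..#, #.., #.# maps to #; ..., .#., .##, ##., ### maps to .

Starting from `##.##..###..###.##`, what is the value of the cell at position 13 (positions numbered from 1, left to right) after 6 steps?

#

step 1: ..#..##...##...#..
step 2: .#.##..#.#..#.#.#.
step 3: #.#..##.#.##.#.#.#
step 4: .#.##..#.#..#.#.#.  (repeats step 2; period 2)
step 6: .#.##..#.#..#.#.#.
position 13 holds #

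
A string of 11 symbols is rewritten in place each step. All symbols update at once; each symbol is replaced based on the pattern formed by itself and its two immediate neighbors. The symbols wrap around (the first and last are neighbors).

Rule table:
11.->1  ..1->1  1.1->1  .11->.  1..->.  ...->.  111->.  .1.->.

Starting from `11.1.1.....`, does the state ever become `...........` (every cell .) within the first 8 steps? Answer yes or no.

.11.1.....1
1.11.....1.
.1.1....1.1
1.1....1.1.
.1....1.1.1
1....1.1.1.
....1.1.1.1
...1.1.1.1.
step 8 is ...1.1.1.1., still not uniform .

no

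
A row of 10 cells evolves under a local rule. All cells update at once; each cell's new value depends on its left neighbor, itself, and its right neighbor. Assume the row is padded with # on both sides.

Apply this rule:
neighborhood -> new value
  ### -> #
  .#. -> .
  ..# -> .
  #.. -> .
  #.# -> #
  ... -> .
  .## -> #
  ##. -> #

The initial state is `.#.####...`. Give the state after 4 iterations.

#######...

#.#####...
#######...
#######...  (fixed point — unchanged through iteration 4)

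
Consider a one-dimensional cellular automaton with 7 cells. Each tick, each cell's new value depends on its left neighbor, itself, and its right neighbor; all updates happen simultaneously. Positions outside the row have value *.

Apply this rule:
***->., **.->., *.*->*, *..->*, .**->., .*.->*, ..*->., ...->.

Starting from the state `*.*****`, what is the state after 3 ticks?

...*...

.*.....
***....
...*...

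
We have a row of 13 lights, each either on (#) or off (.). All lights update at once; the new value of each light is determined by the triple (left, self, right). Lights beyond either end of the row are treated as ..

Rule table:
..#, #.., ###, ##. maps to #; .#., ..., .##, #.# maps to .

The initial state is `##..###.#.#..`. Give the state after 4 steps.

.###.##....#.
#.##..##..#.#
...###.###...
..#.##..###..

..#.##..###..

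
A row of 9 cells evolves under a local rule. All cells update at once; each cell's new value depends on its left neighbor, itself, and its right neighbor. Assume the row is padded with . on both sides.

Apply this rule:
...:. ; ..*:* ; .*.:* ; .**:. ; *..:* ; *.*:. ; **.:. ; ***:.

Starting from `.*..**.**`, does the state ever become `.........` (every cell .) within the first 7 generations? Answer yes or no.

****.....
....*....
...***...
..*...*..
.***.***.
*.......*
**.....**
generation 7 is **.....**, still not uniform .

no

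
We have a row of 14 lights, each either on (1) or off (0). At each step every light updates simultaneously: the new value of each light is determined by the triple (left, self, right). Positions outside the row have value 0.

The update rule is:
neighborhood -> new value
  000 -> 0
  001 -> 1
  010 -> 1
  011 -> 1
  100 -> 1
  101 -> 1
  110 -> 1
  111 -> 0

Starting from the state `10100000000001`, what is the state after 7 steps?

10001100111111

step 1: 11110000000011
step 2: 10011000000111
step 3: 11111100001101
step 4: 10000110011111
step 5: 11001111110001
step 6: 11111000011011
step 7: 10001100111111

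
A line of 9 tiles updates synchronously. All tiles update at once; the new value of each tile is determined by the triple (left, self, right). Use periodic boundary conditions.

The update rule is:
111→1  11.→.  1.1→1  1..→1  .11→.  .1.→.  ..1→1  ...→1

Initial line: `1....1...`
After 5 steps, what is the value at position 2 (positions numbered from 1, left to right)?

1

.1111.111
1.11.1.1.
.1..1.1.1
1.11.1.1.  (repeats step 2; period 2)
step 5: .1..1.1.1
position 2 holds 1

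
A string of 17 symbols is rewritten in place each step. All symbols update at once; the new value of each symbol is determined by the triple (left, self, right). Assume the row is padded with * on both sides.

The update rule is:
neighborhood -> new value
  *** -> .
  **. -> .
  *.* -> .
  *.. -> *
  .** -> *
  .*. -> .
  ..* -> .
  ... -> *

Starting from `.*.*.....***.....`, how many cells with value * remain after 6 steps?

10

....****.*..****.
***.*.....*.*....
.....****....***.
****.*...***.*...
......**.*....**.
*****.*...***.*..
count of *: 10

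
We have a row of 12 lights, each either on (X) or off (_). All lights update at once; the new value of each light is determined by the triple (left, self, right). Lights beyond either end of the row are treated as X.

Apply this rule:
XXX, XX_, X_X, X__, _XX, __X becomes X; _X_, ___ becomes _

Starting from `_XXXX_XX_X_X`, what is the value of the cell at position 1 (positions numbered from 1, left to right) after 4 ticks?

X

XXXXXXXXX_XX
XXXXXXXXXXXX
XXXXXXXXXXXX  (fixed point — unchanged through tick 4)
position 1 holds X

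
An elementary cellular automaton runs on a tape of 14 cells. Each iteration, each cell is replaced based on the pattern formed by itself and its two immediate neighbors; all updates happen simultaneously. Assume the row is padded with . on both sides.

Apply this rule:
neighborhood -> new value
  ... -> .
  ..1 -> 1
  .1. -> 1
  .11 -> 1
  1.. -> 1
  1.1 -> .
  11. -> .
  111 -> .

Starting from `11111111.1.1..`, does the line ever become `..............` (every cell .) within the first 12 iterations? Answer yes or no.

no

1........1.11.
11......11.1.1
1.1....11..1.1
1.11..11.111.1
1.1.111..1...1
1.1.1..1111.11
1.1.1111....1.
1.1.1...1..111
1.1.11.11111..
1.1.1..1....1.
1.1.11111..111
1.1.1....111..
iteration 12 is 1.1.1....111.., still not uniform .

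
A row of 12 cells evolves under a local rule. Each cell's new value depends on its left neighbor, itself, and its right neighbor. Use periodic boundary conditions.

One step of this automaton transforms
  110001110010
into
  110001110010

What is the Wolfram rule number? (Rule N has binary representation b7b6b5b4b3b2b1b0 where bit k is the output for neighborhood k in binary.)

204

position 6: 111 → 1  (bit 7 = 1)
position 1: 110 → 1  (bit 6 = 1)
position 11: 101 → 0  (bit 5 = 0)
position 2: 100 → 0  (bit 4 = 0)
position 0: 011 → 1  (bit 3 = 1)
position 10: 010 → 1  (bit 2 = 1)
position 4: 001 → 0  (bit 1 = 0)
position 3: 000 → 0  (bit 0 = 0)
bits b7..b0 = 11001100 = 204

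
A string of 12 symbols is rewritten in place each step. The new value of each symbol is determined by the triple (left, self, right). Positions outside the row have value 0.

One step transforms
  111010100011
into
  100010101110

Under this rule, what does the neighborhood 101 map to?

0

At position 3 the neighborhood is 101; the next row has 0 there.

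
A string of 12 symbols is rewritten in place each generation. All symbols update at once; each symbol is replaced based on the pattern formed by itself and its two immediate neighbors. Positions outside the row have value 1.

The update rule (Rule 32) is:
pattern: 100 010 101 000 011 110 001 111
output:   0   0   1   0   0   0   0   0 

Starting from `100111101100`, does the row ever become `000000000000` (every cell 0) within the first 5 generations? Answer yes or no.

yes

000000010000
000000000000
all cells are 0 at generation 2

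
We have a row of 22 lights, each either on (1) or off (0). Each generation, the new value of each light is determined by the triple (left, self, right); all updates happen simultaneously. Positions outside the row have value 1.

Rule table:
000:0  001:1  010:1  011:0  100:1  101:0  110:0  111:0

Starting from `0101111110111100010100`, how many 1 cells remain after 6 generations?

9

0100000000000010110111
0110000000000110000000
0001000000001001000001
1011100000011111100010
0000010000100000010110
1000111001110000110000
count of 1: 9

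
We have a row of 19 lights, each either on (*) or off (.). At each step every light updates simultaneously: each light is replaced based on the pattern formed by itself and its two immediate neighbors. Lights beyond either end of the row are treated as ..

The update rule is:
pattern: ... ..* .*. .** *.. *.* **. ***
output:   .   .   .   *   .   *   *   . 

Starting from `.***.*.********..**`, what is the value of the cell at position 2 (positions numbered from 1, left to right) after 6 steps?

.

.*.**.**......*..**
..******.........**
..*....*.........**
.................**
.................**  (fixed point — unchanged through step 6)
position 2 holds .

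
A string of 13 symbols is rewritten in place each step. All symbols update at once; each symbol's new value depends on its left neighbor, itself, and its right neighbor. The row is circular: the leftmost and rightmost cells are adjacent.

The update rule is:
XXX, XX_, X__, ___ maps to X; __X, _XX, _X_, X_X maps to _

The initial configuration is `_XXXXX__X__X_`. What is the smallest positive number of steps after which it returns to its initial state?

step 1: __XXXXX__X__X
step 2: X__XXXXX__X__
step 3: _X__XXXXX__X_
step 4: __X__XXXXX__X
step 5: X__X__XXXXX__
step 6: _X__X__XXXXX_
step 7: __X__X__XXXXX
step 8: X__X__X__XXXX
step 9: XX__X__X__XXX
step 10: XXX__X__X__XX
step 11: XXXX__X__X__X
step 12: XXXXX__X__X__
step 13: _XXXXX__X__X_

13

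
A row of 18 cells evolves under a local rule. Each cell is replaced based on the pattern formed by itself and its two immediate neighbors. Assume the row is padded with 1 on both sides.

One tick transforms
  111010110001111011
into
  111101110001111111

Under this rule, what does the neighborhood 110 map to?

1

At position 2 the neighborhood is 110; the next row has 1 there.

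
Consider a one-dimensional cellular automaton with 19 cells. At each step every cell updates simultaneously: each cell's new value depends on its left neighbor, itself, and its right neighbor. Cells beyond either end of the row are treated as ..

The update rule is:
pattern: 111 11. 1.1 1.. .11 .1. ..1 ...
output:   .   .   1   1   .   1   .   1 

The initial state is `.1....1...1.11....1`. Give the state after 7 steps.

11.111.11.1111.....

.1111.111.11..111.1
.....1...1..1....11
1111.111.11.1111...
....1...1..1....111
111.111.11.1111....
...1...1..1....1111
11.111.11.1111.....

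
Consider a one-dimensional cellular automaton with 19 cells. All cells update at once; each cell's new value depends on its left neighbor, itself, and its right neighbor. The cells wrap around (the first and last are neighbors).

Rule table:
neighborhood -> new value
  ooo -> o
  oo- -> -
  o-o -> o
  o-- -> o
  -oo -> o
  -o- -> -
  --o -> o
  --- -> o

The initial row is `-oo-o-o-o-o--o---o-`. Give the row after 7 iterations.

-o-o-oo-ooo-ooo-o-o

iteration 1: oo-o-o-o-o-oo-ooo-o
iteration 2: o-o-o-o-o-oo-ooo-oo
iteration 3: -o-o-o-o-oo-ooo-ooo
iteration 4: o-o-o-o-oo-ooo-ooo-
iteration 5: -o-o-o-oo-ooo-ooo-o
iteration 6: o-o-o-oo-ooo-ooo-o-
iteration 7: -o-o-oo-ooo-ooo-o-o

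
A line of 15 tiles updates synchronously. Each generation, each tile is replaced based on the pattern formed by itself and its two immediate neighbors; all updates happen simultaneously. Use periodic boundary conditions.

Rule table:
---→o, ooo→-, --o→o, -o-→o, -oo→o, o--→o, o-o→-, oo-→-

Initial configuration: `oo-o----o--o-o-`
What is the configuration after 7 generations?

oo----ooooooooo

o--ooooooooo-o-
oooo---------o-
o---oooooooooo-
ooooo----------
o----oooooooooo
-ooooo---------
oo----ooooooooo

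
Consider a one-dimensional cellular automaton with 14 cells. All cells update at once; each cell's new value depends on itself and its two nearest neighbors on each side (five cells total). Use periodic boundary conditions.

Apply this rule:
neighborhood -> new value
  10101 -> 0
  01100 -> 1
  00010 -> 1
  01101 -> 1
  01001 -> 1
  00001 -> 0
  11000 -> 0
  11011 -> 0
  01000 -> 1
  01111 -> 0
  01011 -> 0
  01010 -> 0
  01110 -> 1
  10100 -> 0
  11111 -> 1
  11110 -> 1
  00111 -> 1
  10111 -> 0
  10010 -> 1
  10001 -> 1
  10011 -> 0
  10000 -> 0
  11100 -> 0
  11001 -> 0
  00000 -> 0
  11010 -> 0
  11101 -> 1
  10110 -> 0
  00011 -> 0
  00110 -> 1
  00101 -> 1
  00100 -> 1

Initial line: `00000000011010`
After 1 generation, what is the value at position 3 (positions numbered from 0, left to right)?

generation 1: 00000000011001
position 3 holds 0

0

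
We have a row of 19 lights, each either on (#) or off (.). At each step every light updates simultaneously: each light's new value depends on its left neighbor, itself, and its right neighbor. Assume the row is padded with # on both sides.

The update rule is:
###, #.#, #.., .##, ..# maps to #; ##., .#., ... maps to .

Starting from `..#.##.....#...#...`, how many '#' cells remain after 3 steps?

11

##.##.#...#.#.#.#.#
#.##.#.#.#.#.#.#.##
.##.#.#.#.#.#.#.###
count of #: 11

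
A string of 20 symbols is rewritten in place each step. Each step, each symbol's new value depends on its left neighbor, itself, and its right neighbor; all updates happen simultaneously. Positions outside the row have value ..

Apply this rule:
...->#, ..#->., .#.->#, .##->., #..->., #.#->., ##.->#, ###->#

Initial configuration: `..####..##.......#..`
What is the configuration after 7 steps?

#.#..#.#.#.#.#.#.#.#

#..###...#.#####.#.#
#...##.#.#..####.#.#
#.#..#.#.#...###.#.#
#.#..#.#.#.#..##.#.#
#.#..#.#.#.#...#.#.#
#.#..#.#.#.#.#.#.#.#
#.#..#.#.#.#.#.#.#.#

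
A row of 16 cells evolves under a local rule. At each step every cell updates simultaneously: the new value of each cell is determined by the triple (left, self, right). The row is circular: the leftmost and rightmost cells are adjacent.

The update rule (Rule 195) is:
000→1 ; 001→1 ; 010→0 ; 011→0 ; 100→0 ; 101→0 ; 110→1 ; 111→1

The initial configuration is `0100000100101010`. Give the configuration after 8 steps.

1001010010010100

1001111001000000
0010111010011111
0100011000101111
0001101011000111
0110100001011011
0010001110001001
0100110110110010
1001010010010100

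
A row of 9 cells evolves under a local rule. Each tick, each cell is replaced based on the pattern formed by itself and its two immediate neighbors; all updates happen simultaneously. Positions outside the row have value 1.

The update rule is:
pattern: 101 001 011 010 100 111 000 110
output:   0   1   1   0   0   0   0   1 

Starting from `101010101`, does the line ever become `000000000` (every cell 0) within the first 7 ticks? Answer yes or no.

100000001
100000011
100000110
100001110
100011010
100111000
101101001
tick 7 is 101101001, still not uniform 0

no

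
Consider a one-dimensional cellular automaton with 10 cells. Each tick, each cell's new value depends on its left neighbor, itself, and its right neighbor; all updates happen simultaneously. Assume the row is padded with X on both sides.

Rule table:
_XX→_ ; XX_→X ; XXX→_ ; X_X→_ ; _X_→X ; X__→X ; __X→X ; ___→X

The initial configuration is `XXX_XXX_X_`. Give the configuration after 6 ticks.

XXXXXXX_X_

__X___X_X_
XXXXXXX_X_
______X_X_
XXXXXXX_X_  (repeats tick 2; period 2)
tick 6: XXXXXXX_X_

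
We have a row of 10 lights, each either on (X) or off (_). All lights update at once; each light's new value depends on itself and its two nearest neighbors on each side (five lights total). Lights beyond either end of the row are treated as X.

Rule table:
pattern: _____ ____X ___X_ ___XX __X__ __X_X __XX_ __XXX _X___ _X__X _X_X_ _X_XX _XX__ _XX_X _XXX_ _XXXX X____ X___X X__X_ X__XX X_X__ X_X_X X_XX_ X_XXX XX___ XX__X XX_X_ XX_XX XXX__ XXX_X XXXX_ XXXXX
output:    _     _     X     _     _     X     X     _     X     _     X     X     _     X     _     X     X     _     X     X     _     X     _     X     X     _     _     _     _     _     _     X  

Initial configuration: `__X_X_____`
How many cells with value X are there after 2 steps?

_XXX_XX___
_X_____X__
count of X: 2

2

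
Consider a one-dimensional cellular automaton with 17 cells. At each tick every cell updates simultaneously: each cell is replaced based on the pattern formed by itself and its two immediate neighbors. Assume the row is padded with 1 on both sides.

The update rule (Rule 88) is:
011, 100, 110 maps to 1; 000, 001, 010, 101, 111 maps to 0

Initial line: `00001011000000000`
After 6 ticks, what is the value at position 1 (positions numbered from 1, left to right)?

0

10000011100000000
11000010110000000
01100000111000000
01110000101100000
01011000001110000
00011100001011000
position 1 holds 0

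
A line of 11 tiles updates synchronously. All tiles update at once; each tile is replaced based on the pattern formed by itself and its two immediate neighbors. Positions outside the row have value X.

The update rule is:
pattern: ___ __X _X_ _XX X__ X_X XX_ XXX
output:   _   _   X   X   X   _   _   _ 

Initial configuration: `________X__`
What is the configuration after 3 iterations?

iteration 1: X_______XX_
iteration 2: _X______X__
iteration 3: _XX_____XX_

_XX_____XX_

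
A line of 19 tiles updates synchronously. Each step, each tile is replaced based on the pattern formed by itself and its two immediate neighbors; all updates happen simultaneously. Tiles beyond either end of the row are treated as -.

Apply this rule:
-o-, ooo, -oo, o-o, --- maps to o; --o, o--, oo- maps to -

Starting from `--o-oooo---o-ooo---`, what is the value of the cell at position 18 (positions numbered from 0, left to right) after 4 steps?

o-ooooo--o-oooo--oo
oooooo---ooooo---o-
ooooo--o-oooo--o-o-
oooo---ooooo---ooo-
position 18 holds -

-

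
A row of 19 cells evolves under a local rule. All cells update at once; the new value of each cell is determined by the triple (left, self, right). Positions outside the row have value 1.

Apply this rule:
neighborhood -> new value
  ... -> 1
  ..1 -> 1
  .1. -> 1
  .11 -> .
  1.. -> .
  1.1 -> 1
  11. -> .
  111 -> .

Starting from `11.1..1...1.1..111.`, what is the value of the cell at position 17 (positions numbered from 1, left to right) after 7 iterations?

iteration 1: ..11.11.11111.1...1
iteration 2: .1..1..1.....11.11.
iteration 3: 11.11.11.1111..1..1
iteration 4: ..1..1..1.....11.1.
iteration 5: .11.11.11.1111..111
iteration 6: 1..1..1..1.....1...
iteration 7: ..11.11.11.11111.11
position 17 holds .

.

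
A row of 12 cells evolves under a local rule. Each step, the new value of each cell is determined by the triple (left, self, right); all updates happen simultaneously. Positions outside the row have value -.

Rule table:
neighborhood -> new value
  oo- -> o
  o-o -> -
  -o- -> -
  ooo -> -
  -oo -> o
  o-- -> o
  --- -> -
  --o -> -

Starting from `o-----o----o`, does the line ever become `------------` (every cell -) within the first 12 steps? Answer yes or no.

yes

-o-----o----
--o-----o---
---o-----o--
----o-----o-
-----o-----o
------o-----
-------o----
--------o---
---------o--
----------o-
-----------o
------------
all cells are - at step 12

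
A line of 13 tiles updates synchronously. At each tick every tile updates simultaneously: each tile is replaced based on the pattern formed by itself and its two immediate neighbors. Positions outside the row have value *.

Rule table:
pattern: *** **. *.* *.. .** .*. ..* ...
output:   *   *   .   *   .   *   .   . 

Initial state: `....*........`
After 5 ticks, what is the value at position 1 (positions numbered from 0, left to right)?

*...**.......
**...**......
***...**.....
****...**....
*****...**...
position 1 holds *

*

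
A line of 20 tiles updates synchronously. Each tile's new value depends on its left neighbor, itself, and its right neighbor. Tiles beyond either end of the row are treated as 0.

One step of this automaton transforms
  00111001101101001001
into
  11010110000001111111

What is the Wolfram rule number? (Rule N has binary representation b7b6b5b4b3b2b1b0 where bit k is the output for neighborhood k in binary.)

151

position 3: 111 → 1  (bit 7 = 1)
position 4: 110 → 0  (bit 6 = 0)
position 9: 101 → 0  (bit 5 = 0)
position 5: 100 → 1  (bit 4 = 1)
position 2: 011 → 0  (bit 3 = 0)
position 13: 010 → 1  (bit 2 = 1)
position 1: 001 → 1  (bit 1 = 1)
position 0: 000 → 1  (bit 0 = 1)
bits b7..b0 = 10010111 = 151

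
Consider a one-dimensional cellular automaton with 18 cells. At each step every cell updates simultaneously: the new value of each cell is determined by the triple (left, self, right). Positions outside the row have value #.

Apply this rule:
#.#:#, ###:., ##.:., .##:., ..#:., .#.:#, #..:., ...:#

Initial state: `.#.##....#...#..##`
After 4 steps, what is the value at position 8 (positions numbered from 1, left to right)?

step 1: ###...##.#.#.#....
step 2: ....#...######.##.
step 3: .##.#.#.......#..#
step 4: #..####.#####.#...
position 8 holds .

.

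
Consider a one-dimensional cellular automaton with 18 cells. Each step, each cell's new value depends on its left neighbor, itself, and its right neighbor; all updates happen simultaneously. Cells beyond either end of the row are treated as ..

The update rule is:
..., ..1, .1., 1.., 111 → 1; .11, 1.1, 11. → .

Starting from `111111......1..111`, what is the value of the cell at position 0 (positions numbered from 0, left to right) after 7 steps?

.1111.111111111.1.
1.11...1111111..11
1...111.11111.11..
1111.1...111....11
.11..1111.1.1111..
1..11.11..1..11.11
111.....11111.....
position 0 holds 1

1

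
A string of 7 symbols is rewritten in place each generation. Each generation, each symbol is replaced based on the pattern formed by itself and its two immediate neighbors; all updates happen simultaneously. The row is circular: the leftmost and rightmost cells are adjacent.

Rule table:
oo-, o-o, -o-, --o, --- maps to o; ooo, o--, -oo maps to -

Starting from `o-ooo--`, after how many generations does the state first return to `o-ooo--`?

generation 1: oo--o-o
generation 2: -o-ooo-
generation 3: ooo--o-
generation 4: --o-ooo
generation 5: -ooo--o
generation 6: o--o-oo
generation 7: o-ooo--

7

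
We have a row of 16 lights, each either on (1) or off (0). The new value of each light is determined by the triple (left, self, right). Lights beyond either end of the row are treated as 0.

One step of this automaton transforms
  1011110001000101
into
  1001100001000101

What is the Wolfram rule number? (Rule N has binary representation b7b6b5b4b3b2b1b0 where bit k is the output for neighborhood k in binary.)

132

position 3: 111 → 1  (bit 7 = 1)
position 5: 110 → 0  (bit 6 = 0)
position 1: 101 → 0  (bit 5 = 0)
position 6: 100 → 0  (bit 4 = 0)
position 2: 011 → 0  (bit 3 = 0)
position 0: 010 → 1  (bit 2 = 1)
position 8: 001 → 0  (bit 1 = 0)
position 7: 000 → 0  (bit 0 = 0)
bits b7..b0 = 10000100 = 132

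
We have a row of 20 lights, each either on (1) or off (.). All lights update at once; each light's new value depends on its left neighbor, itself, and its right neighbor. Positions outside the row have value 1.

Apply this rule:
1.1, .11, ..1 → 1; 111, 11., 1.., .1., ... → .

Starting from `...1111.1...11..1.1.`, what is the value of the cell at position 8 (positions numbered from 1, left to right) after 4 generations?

.

generation 1: ..11...1...11..1.1.1
generation 2: .11...1...11..1.1.11
generation 3: 11...1...11..1.1.11.
generation 4: ....1...11..1.1.11.1
position 8 holds .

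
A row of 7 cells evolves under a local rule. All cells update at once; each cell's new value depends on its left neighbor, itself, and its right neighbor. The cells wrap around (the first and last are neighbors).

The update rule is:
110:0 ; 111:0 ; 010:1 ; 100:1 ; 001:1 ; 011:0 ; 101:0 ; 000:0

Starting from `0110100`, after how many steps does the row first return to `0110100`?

7

1000110
1101000
0001101
1010001
0011010
0100011
0110100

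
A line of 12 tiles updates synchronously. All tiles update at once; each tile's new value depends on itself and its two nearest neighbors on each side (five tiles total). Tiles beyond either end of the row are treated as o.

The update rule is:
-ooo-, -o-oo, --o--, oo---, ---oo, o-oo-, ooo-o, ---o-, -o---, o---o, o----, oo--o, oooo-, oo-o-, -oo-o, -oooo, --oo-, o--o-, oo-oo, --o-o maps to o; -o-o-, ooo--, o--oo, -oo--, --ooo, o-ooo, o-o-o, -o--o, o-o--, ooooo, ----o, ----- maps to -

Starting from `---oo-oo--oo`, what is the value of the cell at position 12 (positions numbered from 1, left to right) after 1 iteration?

o

iteration 1: ooooooo-o--o
position 12 holds o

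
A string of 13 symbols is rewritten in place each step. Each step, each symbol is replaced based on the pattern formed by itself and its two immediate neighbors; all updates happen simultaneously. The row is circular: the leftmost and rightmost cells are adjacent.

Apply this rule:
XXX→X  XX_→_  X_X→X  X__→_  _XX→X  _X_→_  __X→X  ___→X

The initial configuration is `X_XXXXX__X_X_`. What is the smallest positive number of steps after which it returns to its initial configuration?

13

_XXXXX__X_X_X
XXXXX__X_X_X_
XXXX__X_X_X_X
XXX__X_X_X_XX
XX__X_X_X_XXX
X__X_X_X_XXXX
__X_X_X_XXXXX
_X_X_X_XXXXX_
X_X_X_XXXXX__
_X_X_XXXXX__X
X_X_XXXXX__X_
_X_XXXXX__X_X
X_XXXXX__X_X_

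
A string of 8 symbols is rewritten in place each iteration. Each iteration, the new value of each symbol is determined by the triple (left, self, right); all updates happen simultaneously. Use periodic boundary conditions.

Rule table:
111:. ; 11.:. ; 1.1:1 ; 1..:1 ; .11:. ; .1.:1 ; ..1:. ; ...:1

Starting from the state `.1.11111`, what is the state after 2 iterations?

iteration 1: 111.....
iteration 2: ...1111.

...1111.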